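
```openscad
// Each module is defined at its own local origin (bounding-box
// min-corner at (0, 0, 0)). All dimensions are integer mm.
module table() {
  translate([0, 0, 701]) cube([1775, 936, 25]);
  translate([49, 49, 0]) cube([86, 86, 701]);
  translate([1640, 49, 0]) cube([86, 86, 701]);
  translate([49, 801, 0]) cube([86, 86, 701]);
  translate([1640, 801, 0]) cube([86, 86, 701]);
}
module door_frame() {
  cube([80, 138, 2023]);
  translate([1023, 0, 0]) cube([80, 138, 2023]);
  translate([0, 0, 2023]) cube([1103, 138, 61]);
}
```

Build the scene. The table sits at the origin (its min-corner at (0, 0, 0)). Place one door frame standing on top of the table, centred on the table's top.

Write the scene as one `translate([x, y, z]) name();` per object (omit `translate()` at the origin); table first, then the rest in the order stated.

table();
translate([336, 399, 726]) door_frame();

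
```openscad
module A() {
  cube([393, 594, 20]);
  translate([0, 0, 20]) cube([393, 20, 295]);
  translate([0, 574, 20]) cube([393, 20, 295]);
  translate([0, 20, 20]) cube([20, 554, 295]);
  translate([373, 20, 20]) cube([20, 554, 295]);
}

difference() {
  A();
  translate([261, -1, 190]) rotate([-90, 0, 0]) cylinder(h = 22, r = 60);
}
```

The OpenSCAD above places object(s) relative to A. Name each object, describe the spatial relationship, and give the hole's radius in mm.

A is an open box. The open box has a circular hole through its front wall. The hole's radius is 60 mm.

The subtracted cylinder has r = 60 mm.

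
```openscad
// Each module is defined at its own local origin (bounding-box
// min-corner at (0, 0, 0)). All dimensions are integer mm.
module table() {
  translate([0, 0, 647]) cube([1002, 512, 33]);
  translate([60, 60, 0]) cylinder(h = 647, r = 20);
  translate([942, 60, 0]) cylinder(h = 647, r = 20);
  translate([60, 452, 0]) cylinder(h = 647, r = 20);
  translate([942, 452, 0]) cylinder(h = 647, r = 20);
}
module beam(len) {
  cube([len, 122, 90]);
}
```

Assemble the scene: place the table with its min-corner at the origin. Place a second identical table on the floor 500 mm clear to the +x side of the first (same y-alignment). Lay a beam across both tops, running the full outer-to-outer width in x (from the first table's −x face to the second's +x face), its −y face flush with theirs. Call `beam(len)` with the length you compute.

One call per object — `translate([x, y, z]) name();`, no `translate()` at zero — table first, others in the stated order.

table();
translate([1502, 0, 0]) table();
translate([0, 0, 680]) beam(2504);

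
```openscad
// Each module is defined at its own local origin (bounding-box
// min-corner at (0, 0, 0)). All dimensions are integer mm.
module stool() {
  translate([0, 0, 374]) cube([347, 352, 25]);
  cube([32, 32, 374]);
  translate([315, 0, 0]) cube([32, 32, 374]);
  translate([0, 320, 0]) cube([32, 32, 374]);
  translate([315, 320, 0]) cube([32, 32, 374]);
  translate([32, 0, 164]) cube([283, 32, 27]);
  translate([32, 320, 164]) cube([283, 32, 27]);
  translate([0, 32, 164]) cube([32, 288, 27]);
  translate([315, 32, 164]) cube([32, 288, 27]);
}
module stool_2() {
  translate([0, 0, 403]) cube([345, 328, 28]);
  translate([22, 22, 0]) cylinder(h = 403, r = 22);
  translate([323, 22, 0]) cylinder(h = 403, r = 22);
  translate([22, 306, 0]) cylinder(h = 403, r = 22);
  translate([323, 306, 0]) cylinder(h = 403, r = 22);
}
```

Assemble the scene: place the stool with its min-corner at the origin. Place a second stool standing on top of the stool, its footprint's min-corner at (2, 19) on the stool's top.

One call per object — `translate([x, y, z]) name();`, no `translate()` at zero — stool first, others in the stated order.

stool();
translate([2, 19, 399]) stool_2();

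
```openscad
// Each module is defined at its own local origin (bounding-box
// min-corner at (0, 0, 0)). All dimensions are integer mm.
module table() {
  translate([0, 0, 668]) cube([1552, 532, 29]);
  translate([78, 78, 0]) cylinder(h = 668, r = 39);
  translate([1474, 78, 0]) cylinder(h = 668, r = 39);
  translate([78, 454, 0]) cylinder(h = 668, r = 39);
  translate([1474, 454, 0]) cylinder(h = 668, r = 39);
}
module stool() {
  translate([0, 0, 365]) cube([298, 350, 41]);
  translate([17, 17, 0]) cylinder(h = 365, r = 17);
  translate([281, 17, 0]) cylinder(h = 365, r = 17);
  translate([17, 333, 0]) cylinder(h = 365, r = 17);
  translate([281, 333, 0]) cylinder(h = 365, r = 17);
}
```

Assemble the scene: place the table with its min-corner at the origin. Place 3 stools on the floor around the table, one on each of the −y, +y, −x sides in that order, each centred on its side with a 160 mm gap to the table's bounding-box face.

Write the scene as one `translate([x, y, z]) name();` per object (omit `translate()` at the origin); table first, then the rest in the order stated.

table();
translate([627, -510, 0]) stool();
translate([627, 692, 0]) stool();
translate([-458, 91, 0]) stool();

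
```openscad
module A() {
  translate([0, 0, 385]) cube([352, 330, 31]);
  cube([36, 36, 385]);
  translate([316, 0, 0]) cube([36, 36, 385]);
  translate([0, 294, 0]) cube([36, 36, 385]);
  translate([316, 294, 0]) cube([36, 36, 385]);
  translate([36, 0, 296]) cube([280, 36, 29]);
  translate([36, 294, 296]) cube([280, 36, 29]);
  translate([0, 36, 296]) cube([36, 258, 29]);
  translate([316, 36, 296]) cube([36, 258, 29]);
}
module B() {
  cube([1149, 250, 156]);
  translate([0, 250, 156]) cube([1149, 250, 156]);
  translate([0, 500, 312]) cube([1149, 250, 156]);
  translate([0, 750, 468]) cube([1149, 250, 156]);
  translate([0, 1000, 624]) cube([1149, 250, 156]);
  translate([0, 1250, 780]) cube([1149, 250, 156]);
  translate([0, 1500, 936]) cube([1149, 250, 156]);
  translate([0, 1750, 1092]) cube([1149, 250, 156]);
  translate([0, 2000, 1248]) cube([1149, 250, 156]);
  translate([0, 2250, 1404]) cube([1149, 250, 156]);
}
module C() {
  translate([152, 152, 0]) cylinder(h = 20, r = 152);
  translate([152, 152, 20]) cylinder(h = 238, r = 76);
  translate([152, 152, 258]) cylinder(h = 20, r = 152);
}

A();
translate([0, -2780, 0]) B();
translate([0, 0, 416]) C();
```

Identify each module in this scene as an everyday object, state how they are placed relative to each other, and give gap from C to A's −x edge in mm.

The spool's min-x is at 0; the stool's min-x is 0; gap = 0 mm.

A is a stool. B is a staircase. C is a spool. The staircase is on the floor beside the stool on its −y side. The spool is on top of the stool. The gap from the spool to the stool's −x edge is 0 mm.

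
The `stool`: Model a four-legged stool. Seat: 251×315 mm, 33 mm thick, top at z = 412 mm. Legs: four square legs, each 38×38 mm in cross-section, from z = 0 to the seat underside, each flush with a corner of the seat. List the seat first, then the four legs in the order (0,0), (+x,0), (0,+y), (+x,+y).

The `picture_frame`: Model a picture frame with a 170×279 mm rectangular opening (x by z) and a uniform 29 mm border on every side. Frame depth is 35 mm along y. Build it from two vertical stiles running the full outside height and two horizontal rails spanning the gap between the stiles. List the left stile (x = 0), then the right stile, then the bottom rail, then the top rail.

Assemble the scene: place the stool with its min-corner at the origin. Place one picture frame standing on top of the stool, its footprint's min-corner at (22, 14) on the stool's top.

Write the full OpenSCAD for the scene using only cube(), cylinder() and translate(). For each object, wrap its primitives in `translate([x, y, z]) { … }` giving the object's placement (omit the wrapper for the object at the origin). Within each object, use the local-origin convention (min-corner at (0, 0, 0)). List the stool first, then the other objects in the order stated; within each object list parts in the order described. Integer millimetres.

translate([0, 0, 379]) cube([251, 315, 33]);
cube([38, 38, 379]);
translate([213, 0, 0]) cube([38, 38, 379]);
translate([0, 277, 0]) cube([38, 38, 379]);
translate([213, 277, 0]) cube([38, 38, 379]);
translate([22, 14, 412]) {
  cube([29, 35, 337]);
  translate([199, 0, 0]) cube([29, 35, 337]);
  translate([29, 0, 0]) cube([170, 35, 29]);
  translate([29, 0, 308]) cube([170, 35, 29]);
}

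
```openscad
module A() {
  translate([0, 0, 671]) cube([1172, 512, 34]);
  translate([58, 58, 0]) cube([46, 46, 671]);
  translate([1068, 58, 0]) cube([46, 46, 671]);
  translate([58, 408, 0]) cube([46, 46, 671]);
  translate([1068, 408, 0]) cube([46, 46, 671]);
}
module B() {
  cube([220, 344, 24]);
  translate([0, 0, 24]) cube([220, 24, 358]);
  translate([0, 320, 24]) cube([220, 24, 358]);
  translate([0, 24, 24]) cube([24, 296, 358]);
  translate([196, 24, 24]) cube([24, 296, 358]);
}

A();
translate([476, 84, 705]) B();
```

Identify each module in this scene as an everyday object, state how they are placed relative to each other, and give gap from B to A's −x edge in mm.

The open box's min-x is at 476; the table's min-x is 0; gap = 476 mm.

A is a table. B is an open box. The open box is on top of the table, centred. The gap from the open box to the table's −x edge is 476 mm.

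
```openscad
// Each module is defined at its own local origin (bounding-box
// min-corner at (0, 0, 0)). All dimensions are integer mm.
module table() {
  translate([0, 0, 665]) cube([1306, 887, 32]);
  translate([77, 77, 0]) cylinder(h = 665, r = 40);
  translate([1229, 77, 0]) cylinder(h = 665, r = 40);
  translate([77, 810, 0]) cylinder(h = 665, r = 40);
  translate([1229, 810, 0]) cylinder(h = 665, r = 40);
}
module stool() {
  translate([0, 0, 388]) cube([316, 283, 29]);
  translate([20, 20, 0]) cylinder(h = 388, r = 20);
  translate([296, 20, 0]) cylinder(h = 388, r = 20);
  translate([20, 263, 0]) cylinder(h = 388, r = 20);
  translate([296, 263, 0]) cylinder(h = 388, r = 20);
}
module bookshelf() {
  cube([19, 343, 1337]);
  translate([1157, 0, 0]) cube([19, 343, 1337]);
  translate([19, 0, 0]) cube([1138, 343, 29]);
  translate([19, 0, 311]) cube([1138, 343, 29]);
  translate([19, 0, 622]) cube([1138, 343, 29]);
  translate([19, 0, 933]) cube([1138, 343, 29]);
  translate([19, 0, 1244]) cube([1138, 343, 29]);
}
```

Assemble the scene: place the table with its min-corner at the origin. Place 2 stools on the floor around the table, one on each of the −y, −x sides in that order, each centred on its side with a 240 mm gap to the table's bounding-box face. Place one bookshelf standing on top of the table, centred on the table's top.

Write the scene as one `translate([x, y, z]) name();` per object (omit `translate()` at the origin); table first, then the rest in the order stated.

table();
translate([495, -523, 0]) stool();
translate([-556, 302, 0]) stool();
translate([65, 272, 697]) bookshelf();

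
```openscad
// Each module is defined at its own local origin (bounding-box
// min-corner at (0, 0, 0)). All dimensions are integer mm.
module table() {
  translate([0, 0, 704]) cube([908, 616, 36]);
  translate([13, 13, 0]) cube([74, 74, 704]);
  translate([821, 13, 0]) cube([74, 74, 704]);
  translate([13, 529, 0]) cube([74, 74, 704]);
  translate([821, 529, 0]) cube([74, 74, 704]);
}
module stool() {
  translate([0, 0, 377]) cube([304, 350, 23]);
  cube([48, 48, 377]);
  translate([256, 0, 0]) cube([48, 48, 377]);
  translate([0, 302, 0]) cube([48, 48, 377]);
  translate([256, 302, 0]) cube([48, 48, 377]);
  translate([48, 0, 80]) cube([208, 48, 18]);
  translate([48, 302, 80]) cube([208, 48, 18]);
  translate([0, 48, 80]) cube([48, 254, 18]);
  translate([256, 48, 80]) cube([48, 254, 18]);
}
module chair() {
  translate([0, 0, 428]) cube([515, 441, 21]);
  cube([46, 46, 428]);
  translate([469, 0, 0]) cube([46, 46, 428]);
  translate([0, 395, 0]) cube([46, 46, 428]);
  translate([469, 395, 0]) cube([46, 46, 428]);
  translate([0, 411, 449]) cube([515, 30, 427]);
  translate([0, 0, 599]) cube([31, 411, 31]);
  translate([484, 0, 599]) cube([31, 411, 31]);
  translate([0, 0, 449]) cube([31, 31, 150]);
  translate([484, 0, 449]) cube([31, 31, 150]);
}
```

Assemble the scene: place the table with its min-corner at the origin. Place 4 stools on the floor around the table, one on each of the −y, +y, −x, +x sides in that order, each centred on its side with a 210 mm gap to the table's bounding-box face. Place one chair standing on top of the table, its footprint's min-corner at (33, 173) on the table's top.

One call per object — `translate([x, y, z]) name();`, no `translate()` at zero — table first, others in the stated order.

table();
translate([302, -560, 0]) stool();
translate([302, 826, 0]) stool();
translate([-514, 133, 0]) stool();
translate([1118, 133, 0]) stool();
translate([33, 173, 740]) chair();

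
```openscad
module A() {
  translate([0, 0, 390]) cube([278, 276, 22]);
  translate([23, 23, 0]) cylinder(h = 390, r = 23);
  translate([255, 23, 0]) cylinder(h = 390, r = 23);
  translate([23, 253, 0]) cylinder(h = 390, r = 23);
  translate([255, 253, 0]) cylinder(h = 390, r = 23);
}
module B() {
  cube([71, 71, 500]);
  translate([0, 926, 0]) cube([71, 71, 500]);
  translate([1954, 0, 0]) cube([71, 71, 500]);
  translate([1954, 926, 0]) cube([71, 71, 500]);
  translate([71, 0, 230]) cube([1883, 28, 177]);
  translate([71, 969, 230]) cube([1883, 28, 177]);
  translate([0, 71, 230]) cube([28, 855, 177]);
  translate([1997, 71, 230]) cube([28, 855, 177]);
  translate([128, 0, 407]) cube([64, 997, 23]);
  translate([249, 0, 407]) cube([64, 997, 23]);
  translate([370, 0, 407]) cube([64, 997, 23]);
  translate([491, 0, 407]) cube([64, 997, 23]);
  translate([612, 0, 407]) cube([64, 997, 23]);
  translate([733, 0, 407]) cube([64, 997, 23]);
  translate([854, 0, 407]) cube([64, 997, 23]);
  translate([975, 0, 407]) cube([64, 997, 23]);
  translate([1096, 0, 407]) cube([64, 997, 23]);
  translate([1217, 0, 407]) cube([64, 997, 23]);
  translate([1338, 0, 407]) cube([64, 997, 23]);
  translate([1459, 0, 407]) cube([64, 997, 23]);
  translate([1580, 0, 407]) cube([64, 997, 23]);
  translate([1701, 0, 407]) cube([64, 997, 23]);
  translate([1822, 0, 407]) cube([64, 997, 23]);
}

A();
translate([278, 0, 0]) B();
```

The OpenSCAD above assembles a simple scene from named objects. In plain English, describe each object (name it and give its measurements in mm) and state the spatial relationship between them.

A is a simple wooden stool: a rectangular seat 278 mm (x) by 276 mm (y), 22 mm thick, top face at z = 412 mm, on four round legs, each 46 mm in diameter. The legs rest on z = 0, each leg's axis is inset half a diameter from the nearest pair of seat edges (so the leg's bounding box is flush with the corner).

B is a bed frame 2025 mm long (x) by 997 mm wide (y). Four 71×71 mm corner posts, 500 mm tall, at the corners of the footprint. Four rails of 28 mm thickness and 177 mm height run between adjacent posts with their undersides at z = 230 mm, their outer faces flush with the outside of the frame (the two x-running rails run between the posts' inner faces; the two y-running rails run between the posts' inner faces). 15 slats, each 64 mm wide (x) and 23 mm thick, lie across the top of the two x-running rails, running the full 997 mm width of the frame in y; the slats are evenly spaced along x between the inner faces of the end posts with equal gaps (rounded down to the nearest mm) at the −x end and between each pair — any rounding remainder accumulates at the +x end.

The bed frame is against the stool's +x side, with their −y faces flush.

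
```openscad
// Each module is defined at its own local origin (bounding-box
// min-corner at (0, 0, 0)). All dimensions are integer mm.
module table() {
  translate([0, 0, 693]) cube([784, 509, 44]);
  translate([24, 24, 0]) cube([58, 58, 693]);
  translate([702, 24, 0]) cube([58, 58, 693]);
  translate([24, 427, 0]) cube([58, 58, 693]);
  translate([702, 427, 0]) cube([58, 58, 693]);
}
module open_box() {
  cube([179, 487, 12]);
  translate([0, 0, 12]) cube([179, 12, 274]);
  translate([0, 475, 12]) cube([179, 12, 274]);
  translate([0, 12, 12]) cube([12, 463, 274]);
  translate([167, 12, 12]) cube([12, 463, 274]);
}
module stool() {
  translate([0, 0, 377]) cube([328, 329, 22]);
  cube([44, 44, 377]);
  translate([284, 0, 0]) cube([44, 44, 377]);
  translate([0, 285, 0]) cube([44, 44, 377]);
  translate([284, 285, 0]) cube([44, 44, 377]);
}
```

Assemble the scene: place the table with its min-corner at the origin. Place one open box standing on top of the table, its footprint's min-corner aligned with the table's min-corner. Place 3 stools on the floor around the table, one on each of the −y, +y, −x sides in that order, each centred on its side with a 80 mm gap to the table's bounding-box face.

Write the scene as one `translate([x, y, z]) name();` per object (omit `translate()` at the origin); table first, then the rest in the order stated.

table();
translate([0, 0, 737]) open_box();
translate([228, -409, 0]) stool();
translate([228, 589, 0]) stool();
translate([-408, 90, 0]) stool();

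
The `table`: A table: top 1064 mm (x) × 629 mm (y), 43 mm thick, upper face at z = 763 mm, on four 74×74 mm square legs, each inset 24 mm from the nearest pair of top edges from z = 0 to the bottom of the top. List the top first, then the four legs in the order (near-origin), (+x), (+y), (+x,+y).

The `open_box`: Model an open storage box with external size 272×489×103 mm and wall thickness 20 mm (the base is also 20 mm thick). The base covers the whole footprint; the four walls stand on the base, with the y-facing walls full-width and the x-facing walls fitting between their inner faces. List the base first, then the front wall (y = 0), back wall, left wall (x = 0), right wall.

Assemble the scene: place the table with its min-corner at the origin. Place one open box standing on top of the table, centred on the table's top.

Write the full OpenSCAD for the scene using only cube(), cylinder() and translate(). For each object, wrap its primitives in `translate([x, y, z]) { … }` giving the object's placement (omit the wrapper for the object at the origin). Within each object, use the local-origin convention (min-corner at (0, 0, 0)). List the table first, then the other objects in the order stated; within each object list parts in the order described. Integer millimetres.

translate([0, 0, 720]) cube([1064, 629, 43]);
translate([24, 24, 0]) cube([74, 74, 720]);
translate([966, 24, 0]) cube([74, 74, 720]);
translate([24, 531, 0]) cube([74, 74, 720]);
translate([966, 531, 0]) cube([74, 74, 720]);
translate([396, 70, 763]) {
  cube([272, 489, 20]);
  translate([0, 0, 20]) cube([272, 20, 83]);
  translate([0, 469, 20]) cube([272, 20, 83]);
  translate([0, 20, 20]) cube([20, 449, 83]);
  translate([252, 20, 20]) cube([20, 449, 83]);
}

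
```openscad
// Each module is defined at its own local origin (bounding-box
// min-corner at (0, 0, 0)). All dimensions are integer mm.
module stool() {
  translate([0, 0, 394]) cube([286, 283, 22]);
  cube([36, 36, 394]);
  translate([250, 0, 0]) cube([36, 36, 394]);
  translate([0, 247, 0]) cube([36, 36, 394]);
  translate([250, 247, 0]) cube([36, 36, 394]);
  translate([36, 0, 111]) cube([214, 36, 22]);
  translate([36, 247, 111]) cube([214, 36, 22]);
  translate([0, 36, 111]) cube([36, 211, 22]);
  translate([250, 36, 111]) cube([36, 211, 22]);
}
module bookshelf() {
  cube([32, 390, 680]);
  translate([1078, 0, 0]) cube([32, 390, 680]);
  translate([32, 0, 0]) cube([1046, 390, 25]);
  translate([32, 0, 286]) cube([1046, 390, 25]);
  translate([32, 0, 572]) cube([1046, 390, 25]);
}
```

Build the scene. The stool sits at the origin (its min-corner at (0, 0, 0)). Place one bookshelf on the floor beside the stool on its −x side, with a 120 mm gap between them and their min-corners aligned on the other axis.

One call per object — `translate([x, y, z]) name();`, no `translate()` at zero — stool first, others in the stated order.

stool();
translate([-1230, 0, 0]) bookshelf();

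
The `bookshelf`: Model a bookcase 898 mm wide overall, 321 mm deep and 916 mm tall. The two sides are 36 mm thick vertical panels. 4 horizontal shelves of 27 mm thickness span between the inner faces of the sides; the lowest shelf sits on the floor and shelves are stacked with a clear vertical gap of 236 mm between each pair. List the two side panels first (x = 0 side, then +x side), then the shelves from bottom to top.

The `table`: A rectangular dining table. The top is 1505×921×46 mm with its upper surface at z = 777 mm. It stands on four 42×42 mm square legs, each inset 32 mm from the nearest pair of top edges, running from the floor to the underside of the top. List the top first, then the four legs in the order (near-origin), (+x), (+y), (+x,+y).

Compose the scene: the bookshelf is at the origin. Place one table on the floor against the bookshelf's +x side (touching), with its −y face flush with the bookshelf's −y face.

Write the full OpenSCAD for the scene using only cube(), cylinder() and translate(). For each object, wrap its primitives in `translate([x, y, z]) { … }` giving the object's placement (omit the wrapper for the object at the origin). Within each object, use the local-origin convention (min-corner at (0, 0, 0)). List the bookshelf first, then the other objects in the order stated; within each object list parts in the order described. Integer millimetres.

cube([36, 321, 916]);
translate([862, 0, 0]) cube([36, 321, 916]);
translate([36, 0, 0]) cube([826, 321, 27]);
translate([36, 0, 263]) cube([826, 321, 27]);
translate([36, 0, 526]) cube([826, 321, 27]);
translate([36, 0, 789]) cube([826, 321, 27]);
translate([898, 0, 0]) {
  translate([0, 0, 731]) cube([1505, 921, 46]);
  translate([32, 32, 0]) cube([42, 42, 731]);
  translate([1431, 32, 0]) cube([42, 42, 731]);
  translate([32, 847, 0]) cube([42, 42, 731]);
  translate([1431, 847, 0]) cube([42, 42, 731]);
}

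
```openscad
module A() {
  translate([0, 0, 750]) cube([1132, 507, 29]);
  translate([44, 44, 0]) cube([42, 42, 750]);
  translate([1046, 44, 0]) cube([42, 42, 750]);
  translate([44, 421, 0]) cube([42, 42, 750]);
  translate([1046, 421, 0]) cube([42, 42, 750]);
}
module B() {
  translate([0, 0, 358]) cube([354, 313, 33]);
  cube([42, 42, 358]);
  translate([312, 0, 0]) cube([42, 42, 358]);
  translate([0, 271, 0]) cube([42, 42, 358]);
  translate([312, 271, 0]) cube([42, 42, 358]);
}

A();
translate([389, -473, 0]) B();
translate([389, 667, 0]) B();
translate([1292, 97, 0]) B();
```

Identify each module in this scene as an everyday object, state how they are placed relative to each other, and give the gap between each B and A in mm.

Each stool's nearest face is 160 mm from the table's bounding box.

A is a table. B is a stool. Three stools sit around the table at the −y, +y, +x sides. The gap between each stool and the table is 160 mm.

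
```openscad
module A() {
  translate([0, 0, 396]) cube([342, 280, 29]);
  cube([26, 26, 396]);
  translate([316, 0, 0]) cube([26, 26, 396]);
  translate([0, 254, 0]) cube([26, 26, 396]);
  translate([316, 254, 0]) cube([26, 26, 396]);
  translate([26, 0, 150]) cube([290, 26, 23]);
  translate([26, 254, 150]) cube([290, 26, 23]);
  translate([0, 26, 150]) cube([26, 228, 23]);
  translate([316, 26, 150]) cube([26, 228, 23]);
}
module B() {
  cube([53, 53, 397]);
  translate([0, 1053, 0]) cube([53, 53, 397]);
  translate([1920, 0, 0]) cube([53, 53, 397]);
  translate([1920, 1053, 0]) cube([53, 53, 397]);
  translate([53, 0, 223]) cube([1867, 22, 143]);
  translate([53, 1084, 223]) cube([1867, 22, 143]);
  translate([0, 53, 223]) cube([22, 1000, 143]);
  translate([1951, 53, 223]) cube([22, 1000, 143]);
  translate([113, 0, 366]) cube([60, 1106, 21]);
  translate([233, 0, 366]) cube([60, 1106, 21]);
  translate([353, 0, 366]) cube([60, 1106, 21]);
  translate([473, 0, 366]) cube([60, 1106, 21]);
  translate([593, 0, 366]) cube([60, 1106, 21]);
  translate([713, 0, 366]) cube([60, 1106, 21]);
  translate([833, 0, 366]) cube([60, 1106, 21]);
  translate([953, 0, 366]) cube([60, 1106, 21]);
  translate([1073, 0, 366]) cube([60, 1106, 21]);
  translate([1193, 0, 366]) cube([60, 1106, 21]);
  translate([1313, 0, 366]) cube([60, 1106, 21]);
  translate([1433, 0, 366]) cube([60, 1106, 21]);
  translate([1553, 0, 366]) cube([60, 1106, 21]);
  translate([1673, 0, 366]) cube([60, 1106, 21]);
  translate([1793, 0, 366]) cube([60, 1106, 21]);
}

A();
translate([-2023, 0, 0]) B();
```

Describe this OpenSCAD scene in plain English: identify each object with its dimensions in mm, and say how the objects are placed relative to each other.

A is a simple wooden stool: a rectangular seat 342 mm (x) by 280 mm (y), 29 mm thick, top face at z = 425 mm, on four square legs, each 26×26 mm in cross-section. The legs rest on z = 0, each flush with a corner of the seat. Four stretchers, 26 mm wide and 23 mm tall, connect adjacent legs with their undersides at z = 150 mm, each running between the inner faces of the legs it joins and aligned with the legs' outer faces on the other axis.

B is a bed frame 1973 mm long (x) by 1106 mm wide (y). Four 53×53 mm corner posts, 397 mm tall, at the corners of the footprint. Four rails of 22 mm thickness and 143 mm height run between adjacent posts with their undersides at z = 223 mm, their outer faces flush with the outside of the frame (the two x-running rails run between the posts' inner faces; the two y-running rails run between the posts' inner faces). 15 slats, each 60 mm wide (x) and 21 mm thick, lie across the top of the two x-running rails, running the full 1106 mm width of the frame in y; the slats are evenly spaced along x between the inner faces of the end posts with equal gaps (rounded down to the nearest mm) at the −x end and between each pair — any rounding remainder accumulates at the +x end.

The bed frame is on the floor beside the stool on its −x side.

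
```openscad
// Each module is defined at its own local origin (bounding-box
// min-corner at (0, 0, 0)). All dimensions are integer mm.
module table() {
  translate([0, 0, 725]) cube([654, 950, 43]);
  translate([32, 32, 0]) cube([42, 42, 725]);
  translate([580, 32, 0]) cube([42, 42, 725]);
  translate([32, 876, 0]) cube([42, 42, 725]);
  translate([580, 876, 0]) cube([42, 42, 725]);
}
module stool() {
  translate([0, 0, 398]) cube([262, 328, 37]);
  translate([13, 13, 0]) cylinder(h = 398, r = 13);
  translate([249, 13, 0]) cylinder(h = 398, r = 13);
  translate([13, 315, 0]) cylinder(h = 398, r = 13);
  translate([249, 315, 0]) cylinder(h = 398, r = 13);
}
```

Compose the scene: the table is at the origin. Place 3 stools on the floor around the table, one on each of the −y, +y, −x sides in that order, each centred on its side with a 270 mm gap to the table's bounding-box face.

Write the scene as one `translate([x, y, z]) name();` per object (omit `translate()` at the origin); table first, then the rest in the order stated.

table();
translate([196, -598, 0]) stool();
translate([196, 1220, 0]) stool();
translate([-532, 311, 0]) stool();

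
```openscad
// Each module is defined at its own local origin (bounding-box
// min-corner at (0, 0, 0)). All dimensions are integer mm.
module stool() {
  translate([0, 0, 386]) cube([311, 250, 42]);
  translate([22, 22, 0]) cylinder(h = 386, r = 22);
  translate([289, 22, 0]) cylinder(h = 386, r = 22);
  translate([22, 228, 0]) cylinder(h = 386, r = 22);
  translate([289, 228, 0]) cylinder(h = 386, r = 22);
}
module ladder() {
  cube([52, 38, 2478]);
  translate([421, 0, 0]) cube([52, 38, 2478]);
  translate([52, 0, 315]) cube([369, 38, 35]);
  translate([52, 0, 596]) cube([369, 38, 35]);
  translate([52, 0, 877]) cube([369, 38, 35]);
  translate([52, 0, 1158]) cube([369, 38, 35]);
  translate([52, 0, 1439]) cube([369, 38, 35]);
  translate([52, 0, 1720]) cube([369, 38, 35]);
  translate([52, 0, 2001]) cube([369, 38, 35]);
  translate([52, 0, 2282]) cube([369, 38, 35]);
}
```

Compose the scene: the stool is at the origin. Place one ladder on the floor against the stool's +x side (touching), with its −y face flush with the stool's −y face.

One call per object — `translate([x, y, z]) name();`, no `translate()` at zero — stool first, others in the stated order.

stool();
translate([311, 0, 0]) ladder();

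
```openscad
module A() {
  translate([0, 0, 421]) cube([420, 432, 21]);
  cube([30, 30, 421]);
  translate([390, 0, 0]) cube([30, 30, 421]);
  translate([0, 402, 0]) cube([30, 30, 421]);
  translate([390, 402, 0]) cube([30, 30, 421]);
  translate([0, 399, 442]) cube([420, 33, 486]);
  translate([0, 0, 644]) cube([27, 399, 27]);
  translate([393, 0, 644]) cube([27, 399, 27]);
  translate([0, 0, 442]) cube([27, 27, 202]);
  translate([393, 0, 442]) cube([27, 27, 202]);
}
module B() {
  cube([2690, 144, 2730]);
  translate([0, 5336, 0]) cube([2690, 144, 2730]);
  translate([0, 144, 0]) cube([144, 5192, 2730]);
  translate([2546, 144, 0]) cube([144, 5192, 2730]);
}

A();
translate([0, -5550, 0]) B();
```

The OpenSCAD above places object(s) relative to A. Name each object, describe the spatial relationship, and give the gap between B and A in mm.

The house frame's nearest face is 70 mm from the chair's −y face.

A is a chair. B is a house frame. The house frame is on the floor beside the chair on its −y side. The gap between the house frame and the chair is 70 mm.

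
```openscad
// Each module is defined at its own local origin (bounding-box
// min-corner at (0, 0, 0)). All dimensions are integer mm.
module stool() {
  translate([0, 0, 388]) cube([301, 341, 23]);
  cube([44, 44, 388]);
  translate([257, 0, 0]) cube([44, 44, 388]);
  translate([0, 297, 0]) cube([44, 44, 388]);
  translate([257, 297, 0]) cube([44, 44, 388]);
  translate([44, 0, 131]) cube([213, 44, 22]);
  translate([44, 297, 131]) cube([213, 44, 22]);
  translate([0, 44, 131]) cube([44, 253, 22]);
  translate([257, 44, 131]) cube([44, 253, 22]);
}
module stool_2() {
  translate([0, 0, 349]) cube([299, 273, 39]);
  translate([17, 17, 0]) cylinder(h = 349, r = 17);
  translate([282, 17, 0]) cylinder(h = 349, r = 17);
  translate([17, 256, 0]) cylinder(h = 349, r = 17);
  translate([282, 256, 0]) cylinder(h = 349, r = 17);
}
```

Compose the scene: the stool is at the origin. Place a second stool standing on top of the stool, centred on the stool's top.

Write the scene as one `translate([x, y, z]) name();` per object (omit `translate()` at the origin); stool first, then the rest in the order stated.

stool();
translate([1, 34, 411]) stool_2();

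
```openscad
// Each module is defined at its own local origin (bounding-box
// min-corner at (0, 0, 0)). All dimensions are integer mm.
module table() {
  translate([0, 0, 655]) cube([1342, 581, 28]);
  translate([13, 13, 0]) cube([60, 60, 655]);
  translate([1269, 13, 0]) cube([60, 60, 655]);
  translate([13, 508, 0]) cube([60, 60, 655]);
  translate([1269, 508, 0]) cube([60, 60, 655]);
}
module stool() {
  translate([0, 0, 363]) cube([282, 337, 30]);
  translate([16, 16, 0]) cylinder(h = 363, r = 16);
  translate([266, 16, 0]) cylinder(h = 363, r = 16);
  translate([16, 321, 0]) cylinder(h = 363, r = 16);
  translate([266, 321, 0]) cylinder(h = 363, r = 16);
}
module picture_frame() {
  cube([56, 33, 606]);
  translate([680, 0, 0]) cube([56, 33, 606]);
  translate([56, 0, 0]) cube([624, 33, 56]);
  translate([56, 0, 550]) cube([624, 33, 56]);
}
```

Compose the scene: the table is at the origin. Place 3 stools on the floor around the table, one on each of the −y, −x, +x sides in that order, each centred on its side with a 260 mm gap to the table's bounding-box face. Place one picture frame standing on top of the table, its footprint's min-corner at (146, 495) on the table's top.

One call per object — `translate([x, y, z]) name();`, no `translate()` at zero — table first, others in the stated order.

table();
translate([530, -597, 0]) stool();
translate([-542, 122, 0]) stool();
translate([1602, 122, 0]) stool();
translate([146, 495, 683]) picture_frame();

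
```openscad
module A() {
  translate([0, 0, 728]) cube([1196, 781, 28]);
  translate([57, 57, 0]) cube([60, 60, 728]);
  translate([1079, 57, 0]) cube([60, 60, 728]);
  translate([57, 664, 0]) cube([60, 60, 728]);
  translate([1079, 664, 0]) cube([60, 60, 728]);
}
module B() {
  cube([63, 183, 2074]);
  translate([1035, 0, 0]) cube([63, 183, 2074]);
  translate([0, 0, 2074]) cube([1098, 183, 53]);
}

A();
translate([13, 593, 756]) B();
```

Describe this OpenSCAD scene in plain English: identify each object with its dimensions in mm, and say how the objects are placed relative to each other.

A is a table: top 1196 mm (x) × 781 mm (y), 28 mm thick, upper face at z = 756 mm, on four 60×60 mm square legs, each inset 57 mm from the nearest pair of top edges, running from z = 0 to the bottom of the top.

B is a door frame. The clear opening is 972 mm wide and 2074 mm high. Two 63 mm wide jambs, 183 mm deep, stand either side of the opening from the floor to the top of the opening. A 53 mm thick head sits across the top of both jambs, spanning the full outside width of the frame.

The door frame is on top of the table.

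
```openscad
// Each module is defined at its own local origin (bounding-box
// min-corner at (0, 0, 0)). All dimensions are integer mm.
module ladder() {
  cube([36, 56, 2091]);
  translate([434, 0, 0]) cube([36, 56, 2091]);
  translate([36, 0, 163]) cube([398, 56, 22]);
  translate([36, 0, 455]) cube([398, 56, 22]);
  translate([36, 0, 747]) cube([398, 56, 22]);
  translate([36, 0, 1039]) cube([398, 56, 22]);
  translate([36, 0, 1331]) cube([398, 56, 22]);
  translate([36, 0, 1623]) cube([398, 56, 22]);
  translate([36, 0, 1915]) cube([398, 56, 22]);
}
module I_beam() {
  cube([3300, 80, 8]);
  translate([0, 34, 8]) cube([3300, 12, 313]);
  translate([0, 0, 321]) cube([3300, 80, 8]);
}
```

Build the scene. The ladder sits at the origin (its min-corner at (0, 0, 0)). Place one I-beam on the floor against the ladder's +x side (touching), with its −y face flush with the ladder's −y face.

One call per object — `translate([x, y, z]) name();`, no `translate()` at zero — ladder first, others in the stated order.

ladder();
translate([470, 0, 0]) I_beam();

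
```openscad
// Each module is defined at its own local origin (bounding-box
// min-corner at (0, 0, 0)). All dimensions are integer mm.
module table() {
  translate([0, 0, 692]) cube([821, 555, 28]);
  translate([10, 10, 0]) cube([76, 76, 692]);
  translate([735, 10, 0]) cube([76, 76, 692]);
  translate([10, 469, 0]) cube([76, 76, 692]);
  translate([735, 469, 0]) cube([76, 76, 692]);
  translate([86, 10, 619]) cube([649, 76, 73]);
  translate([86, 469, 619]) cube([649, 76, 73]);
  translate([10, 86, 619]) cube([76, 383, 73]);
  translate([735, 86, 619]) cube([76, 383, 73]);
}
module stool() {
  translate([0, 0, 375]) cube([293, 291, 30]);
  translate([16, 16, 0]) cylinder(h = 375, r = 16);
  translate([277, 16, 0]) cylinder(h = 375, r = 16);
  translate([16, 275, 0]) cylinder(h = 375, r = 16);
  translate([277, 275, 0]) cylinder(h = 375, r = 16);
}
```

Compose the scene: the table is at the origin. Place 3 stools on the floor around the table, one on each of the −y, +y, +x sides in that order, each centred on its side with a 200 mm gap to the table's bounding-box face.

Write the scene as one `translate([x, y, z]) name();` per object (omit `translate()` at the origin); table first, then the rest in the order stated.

table();
translate([264, -491, 0]) stool();
translate([264, 755, 0]) stool();
translate([1021, 132, 0]) stool();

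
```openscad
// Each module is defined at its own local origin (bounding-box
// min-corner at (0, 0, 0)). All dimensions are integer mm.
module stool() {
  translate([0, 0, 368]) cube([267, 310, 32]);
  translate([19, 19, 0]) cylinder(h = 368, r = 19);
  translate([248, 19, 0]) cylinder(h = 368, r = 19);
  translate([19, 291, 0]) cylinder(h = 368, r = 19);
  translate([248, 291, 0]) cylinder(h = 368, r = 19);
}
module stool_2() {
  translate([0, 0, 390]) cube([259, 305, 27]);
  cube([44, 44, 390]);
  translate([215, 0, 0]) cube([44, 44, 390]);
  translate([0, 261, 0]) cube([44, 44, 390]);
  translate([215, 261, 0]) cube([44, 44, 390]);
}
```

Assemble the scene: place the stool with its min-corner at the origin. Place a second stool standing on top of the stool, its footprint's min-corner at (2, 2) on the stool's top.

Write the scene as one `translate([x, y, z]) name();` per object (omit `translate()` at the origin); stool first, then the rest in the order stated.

stool();
translate([2, 2, 400]) stool_2();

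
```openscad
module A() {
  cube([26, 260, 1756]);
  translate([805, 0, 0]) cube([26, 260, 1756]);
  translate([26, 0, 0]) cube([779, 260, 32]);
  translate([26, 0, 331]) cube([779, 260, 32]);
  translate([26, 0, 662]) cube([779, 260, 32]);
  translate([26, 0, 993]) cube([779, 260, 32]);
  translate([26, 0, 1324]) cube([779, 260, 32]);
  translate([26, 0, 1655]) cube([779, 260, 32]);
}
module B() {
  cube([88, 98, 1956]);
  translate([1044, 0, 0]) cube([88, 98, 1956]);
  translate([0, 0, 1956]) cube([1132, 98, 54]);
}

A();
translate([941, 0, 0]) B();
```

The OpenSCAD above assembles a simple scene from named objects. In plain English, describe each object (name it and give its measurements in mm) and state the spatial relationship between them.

A is an open bookshelf. Two side panels, each 26 mm thick, 260 mm deep and 1756 mm tall, stand 831 mm apart (outside-to-outside). Between them sit 6 shelves, each 32 mm thick and 260 mm deep, spanning the full gap between the sides. The bottom shelf rests on the floor (its underside at z = 0) and the clear gap between one shelf's top and the next shelf's underside is 299 mm.

B is a door frame. The clear opening is 956 mm wide and 1956 mm high. Two 88 mm wide jambs, 98 mm deep, stand either side of the opening from the floor to the top of the opening. A 54 mm thick head sits across the top of both jambs, spanning the full outside width of the frame.

The door frame is on the floor beside the bookshelf on its +x side.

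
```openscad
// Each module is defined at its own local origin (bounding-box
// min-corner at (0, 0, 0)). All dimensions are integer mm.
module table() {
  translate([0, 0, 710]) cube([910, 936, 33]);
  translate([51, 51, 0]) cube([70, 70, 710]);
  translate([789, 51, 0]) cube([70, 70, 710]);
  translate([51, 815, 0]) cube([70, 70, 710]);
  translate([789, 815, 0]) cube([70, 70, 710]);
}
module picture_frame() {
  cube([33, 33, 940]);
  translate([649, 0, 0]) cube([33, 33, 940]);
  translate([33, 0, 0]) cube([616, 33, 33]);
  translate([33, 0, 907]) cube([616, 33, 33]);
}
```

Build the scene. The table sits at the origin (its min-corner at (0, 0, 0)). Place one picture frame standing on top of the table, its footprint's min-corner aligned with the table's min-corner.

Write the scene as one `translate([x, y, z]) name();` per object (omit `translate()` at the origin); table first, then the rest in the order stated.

table();
translate([0, 0, 743]) picture_frame();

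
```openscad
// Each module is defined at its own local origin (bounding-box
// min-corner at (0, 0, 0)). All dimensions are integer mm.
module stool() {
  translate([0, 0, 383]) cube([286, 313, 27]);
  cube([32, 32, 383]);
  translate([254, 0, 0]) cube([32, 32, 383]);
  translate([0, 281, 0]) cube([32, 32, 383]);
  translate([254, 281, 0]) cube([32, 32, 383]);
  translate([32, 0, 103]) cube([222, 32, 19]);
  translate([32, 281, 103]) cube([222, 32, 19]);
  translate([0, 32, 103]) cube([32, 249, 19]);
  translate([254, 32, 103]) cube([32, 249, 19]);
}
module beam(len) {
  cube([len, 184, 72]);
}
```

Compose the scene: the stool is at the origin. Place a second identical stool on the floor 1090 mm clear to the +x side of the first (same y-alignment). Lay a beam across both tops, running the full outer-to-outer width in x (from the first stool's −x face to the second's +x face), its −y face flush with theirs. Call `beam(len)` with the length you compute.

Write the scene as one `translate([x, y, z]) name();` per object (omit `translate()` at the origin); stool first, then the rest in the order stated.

stool();
translate([1376, 0, 0]) stool();
translate([0, 0, 410]) beam(1662);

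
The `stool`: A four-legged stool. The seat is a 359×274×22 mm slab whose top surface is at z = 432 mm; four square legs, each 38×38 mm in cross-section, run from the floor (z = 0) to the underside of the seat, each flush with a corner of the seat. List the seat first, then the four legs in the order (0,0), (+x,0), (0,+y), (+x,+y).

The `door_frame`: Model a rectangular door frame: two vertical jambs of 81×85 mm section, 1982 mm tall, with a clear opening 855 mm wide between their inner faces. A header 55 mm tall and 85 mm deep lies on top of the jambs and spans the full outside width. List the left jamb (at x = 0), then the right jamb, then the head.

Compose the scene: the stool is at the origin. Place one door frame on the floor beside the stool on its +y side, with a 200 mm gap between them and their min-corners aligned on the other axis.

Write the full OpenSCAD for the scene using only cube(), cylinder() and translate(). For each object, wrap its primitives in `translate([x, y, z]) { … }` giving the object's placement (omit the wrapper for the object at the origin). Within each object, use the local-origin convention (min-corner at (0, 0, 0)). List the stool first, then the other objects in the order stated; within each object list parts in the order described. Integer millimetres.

translate([0, 0, 410]) cube([359, 274, 22]);
cube([38, 38, 410]);
translate([321, 0, 0]) cube([38, 38, 410]);
translate([0, 236, 0]) cube([38, 38, 410]);
translate([321, 236, 0]) cube([38, 38, 410]);
translate([0, 474, 0]) {
  cube([81, 85, 1982]);
  translate([936, 0, 0]) cube([81, 85, 1982]);
  translate([0, 0, 1982]) cube([1017, 85, 55]);
}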